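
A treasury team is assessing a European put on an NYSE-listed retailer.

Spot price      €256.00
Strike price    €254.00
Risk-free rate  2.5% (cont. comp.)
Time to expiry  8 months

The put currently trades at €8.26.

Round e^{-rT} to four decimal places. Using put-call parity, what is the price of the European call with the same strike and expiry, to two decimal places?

exp(−rT) = exp(−0.025·0.6667) = 0.9835
Put-call parity: C − P = S − K·e^(−rT) = 256 − 254·0.9835 = 256 − 249.8090 = 6.1910
C = P + (C − P) = 8.26 + (6.1910) = 14.4510

€14.45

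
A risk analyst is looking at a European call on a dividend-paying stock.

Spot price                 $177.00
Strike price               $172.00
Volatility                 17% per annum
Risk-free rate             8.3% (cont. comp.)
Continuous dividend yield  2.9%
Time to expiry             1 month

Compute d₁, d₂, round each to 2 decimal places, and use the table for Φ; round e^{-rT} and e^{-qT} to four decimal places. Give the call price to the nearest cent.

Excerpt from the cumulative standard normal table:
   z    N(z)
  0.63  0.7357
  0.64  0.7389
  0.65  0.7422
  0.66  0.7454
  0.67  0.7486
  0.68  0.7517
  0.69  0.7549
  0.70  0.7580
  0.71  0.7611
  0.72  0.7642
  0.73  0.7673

T = 0.08333;  σ√T = 0.0491
d₁ = [ln(177/172) + (0.083 − 0.029 + ½·0.17²)·0.08333] / (σ√T) = (0.0287 + 0.0057) / 0.0491 = 0.7001 → 0.70
d₂ = 0.7001 − 0.0491 = 0.6511 → 0.65
exp(−qT) = exp(−0.029·0.08333) = 0.9976;  exp(−rT) = exp(−0.083·0.08333) = 0.9931
N(d₁) = N(0.70) = 0.7580;  N(d₂) = N(0.65) = 0.7422
C = 177·0.9976·0.7580 − 172·0.9931·0.7422 = 133.8440 − 126.7776 = 7.0664

$7.07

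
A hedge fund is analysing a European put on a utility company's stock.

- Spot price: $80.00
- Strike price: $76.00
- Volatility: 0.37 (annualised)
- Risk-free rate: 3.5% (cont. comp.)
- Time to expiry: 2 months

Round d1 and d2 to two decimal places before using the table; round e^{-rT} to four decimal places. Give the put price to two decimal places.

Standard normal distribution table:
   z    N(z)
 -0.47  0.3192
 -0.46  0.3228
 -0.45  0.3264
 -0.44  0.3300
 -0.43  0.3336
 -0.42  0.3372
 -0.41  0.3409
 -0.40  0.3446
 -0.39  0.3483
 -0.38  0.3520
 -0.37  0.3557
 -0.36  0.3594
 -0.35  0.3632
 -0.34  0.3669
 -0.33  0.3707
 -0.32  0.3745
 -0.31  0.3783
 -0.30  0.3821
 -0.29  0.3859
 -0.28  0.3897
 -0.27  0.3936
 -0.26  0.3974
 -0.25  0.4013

$2.76

σ√T = 0.37 × 0.4082 = 0.1511
d₁ = [ln(80/76) + (0.035 + 0.37²/2)·0.1667] / 0.1511 = [0.0513 + 0.0172] / 0.1511 = 0.4537 which rounds to 0.45
d₂ = d₁ − σ√T = 0.4537 − 0.1511 = 0.3027 which rounds to 0.30
exp(−rT) = exp(−0.035·0.1667) = 0.9942
N(−d₂) = N(-0.30) = 0.3821;  N(−d₁) = N(-0.45) = 0.3264
P = 76·0.9942·0.3821 − 80·0.3264 = 28.8712 − 26.1120 = 2.7592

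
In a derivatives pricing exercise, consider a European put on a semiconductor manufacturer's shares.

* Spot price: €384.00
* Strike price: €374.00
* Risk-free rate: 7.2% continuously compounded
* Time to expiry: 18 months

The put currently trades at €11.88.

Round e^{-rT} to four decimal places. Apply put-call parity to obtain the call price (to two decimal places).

€60.18

e^(−rT) = e^(−0.072·1.5) = 0.8976
Put-call parity: C − P = S − K·e^(−rT) = 384 − 374·0.8976 = 384 − 335.7024 = 48.2976
C = P + (C − P) = 11.88 + (48.2976) = 60.1776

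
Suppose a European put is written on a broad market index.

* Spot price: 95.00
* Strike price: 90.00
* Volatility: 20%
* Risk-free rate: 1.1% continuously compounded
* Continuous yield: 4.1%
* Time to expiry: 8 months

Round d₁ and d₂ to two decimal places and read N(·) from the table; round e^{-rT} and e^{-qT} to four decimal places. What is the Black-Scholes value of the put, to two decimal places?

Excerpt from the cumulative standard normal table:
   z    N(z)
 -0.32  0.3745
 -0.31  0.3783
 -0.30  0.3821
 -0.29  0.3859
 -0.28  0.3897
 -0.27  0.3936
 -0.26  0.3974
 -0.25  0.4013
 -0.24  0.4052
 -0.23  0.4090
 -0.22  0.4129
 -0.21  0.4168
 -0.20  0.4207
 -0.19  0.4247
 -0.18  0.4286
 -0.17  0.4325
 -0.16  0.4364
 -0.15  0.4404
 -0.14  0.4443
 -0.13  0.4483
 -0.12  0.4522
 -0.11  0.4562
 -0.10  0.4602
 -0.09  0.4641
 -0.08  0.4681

4.38

σ√T = 0.2 × 0.8165 = 0.1633
d₁ = [ln(95/90) + (0.011 − 0.041 + 0.2²/2)·0.6667] / 0.1633 = [0.0541 − 0.0067] / 0.1633 = 0.2903 ⇒ 0.29
d₂ = d₁ − σ√T = 0.2903 − 0.1633 = 0.1270 ⇒ 0.13
e^(−qT) = e^(−0.041·0.6667) = 0.9730;  e^(−rT) = e^(−0.011·0.6667) = 0.9927
P = 90·0.9927·N(-0.13) − 95·0.9730·N(-0.29) = 90·0.9927·0.4483 − 95·0.9730·0.3859 = 40.0525 − 35.6707 = 4.3818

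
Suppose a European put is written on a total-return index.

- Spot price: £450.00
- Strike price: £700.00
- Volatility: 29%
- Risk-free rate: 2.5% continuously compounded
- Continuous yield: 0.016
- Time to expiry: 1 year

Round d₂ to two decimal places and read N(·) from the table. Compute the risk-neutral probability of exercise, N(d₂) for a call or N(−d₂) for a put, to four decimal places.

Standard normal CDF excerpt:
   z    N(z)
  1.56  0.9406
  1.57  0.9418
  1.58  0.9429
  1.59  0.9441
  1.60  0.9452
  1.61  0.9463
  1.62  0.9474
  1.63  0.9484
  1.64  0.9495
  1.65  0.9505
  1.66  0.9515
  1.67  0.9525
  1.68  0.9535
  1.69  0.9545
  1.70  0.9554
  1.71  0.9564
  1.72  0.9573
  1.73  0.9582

0.9495

σ√T = 0.29·√1 = 0.2900
ln(S/K) + (r − q + σ²/2)T = ln(450/700) + (0.025 − 0.016 + 0.29²/2)·1 = -0.4418 + 0.0510 = -0.3908
d₁ = -0.3908 / 0.2900 = -1.3475 ≈ -1.35
d₂ = d₁ − σ√T = -1.3475 − 0.2900 = -1.6375 ≈ -1.64
Pr(exercise) under Q = N(−d₂) = N(1.64) = 0.9495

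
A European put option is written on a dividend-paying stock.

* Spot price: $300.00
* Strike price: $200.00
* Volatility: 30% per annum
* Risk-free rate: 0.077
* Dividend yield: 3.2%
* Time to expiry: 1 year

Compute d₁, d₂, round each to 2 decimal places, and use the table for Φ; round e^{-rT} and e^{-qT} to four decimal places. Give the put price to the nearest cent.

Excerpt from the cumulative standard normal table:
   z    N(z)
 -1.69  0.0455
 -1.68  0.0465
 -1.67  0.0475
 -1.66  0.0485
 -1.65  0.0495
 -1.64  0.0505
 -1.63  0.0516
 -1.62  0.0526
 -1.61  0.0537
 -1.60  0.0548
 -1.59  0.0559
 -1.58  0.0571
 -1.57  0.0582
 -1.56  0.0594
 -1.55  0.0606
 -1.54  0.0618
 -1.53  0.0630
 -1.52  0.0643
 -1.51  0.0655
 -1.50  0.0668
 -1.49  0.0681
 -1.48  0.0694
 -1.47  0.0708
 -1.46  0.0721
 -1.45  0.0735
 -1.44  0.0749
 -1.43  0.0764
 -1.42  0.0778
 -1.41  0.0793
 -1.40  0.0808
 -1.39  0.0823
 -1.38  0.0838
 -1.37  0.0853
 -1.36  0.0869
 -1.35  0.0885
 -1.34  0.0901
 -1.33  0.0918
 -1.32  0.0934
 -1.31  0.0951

$2.01

σ√T = 0.3·√1 = 0.3000
d₁ = [ln(300/200) + (0.077 − 0.032 + 0.3²/2)·1] / 0.3000 = [0.4055 + 0.0900] / 0.3000 = 1.6516 ⇒ 1.65
d₂ = d₁ − σ√T = 1.6516 − 0.3000 = 1.3516 ⇒ 1.35
e^(−qT) = e^(−0.032·1) = 0.9685;  e^(−rT) = e^(−0.077·1) = 0.9259
P = 200·0.9259·N(-1.35) − 300·0.9685·N(-1.65) = 200·0.9259·0.0885 − 300·0.9685·0.0495 = 16.3884 − 14.3822 = 2.0062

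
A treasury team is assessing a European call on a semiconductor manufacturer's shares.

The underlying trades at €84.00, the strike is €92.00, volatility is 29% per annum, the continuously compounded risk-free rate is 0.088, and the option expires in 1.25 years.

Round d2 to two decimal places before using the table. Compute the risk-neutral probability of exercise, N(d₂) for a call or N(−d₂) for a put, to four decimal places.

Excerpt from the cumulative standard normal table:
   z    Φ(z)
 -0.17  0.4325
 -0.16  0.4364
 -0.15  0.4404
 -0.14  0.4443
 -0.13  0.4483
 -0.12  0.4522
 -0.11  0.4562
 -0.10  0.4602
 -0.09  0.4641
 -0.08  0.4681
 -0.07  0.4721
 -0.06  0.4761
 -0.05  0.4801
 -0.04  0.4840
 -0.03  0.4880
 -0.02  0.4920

T = 1.25;  σ√T = 0.3242
d₁ = [ln(84/92) + (0.088 + ½·0.29²)·1.25] / (σ√T) = (-0.0910 + 0.1626) / 0.3242 = 0.2208 → 0.22
d₂ = 0.2208 − 0.3242 = -0.1034 → -0.10
Pr(exercise) under Q = N(d₂) = 0.4602

0.4602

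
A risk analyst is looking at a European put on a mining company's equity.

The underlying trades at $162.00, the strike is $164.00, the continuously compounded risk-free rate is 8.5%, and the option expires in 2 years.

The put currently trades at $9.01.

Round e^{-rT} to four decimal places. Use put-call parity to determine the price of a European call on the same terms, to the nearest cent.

$32.64

exp(−rT) = exp(−0.085·2) = 0.8437
Put-call parity: C − P = S − K·e^(−rT) = 162 − 164·0.8437 = 162 − 138.3668 = 23.6332
C = P + (C − P) = 9.01 + (23.6332) = 32.6432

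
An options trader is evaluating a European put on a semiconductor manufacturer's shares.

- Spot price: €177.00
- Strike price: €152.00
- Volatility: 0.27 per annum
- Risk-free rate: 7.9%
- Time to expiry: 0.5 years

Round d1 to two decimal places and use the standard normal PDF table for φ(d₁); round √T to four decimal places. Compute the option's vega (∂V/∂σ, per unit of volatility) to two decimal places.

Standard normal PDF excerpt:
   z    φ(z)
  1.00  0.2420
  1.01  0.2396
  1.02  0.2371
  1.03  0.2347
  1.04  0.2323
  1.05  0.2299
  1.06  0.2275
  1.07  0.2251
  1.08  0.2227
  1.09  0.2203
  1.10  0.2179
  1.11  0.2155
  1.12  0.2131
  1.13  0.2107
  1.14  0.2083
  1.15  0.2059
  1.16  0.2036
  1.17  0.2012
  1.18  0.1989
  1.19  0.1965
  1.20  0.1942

27.27

σ√T = 0.27 × 0.7071 = 0.1909
d₁ = [ln(177/152) + (0.079 + ½·0.27²)·0.5] / (σ√T) = (0.1523 + 0.0577) / 0.1909 = 1.0999 ≈ 1.10
√T = √0.5 = 0.7071
φ(d₁) = φ(1.10) = 0.2179
vega = S·φ(d₁)·√T = 177·0.2179·0.7071 = 27.2716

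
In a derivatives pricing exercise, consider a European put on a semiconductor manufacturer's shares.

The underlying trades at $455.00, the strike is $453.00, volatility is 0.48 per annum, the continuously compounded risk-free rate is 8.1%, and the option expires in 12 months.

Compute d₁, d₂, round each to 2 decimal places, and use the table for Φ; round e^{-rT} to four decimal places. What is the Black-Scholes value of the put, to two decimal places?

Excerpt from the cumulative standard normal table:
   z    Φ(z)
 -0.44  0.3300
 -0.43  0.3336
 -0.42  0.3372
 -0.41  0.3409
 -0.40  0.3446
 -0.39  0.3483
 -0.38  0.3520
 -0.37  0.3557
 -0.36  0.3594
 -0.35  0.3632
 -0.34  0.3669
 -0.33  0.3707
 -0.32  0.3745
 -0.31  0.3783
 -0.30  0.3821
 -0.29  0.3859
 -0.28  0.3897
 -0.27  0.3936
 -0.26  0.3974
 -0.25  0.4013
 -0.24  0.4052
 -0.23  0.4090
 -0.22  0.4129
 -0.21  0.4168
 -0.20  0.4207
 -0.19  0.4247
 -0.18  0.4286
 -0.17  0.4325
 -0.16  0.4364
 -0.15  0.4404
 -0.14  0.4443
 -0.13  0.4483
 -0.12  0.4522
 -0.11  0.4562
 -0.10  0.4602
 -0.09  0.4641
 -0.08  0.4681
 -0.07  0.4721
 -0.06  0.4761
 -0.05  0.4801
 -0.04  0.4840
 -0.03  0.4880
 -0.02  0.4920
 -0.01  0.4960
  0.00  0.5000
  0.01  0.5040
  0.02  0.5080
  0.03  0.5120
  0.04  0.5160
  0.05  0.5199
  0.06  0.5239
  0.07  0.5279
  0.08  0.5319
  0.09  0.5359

$65.44

σ√T = 0.48·√1 = 0.4800
ln(S/K) + (r + σ²/2)T = ln(455/453) + (0.081 + 0.48²/2)·1 = 0.0044 + 0.1962 = 0.2006
d₁ = 0.2006 / 0.4800 = 0.4179 ≈ 0.42
d₂ = d₁ − σ√T = 0.4179 − 0.4800 = -0.0621 ≈ -0.06
e^(−rT) = e^(−0.081·1) = 0.9222
N(−d₂) = N(0.06) = 0.5239;  N(−d₁) = N(-0.42) = 0.3372
P = 453·0.9222·0.5239 − 455·0.3372 = 218.8627 − 153.4260 = 65.4367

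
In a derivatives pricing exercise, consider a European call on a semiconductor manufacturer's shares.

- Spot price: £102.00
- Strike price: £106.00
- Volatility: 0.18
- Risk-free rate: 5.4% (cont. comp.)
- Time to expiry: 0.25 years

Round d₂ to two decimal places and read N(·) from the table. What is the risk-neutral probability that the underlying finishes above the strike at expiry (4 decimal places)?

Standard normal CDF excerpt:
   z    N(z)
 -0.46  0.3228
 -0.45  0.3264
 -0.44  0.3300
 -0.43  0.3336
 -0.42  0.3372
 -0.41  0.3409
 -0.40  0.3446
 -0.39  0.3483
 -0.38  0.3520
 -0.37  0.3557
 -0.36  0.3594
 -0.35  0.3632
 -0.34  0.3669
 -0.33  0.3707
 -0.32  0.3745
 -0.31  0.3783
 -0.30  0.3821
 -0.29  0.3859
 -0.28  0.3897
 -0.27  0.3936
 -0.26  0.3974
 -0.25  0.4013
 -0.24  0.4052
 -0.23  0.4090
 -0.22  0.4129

T = 0.25;  σ√T = 0.0900
ln(S/K) + (r + σ²/2)T = ln(102/106) + (0.054 + 0.18²/2)·0.25 = -0.0385 + 0.0175 = -0.0209
d₁ = -0.0209 / 0.0900 = -0.2324 which rounds to -0.23
d₂ = d₁ − σ√T = -0.2324 − 0.0900 = -0.3224 which rounds to -0.32
Risk-neutral Pr[S_T > K] = N(d₂) = N(-0.32) = 0.3745

0.3745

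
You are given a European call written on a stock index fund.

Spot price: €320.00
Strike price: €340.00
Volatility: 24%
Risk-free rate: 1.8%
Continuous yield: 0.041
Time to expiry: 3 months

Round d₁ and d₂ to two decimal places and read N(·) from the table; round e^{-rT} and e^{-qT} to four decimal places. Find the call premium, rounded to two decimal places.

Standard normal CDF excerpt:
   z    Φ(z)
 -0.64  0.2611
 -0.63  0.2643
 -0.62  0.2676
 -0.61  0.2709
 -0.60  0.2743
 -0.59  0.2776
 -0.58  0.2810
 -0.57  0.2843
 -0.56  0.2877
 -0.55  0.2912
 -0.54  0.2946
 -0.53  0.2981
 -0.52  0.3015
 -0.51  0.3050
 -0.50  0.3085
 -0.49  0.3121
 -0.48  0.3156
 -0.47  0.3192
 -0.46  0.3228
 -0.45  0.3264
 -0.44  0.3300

σ√T = 0.24 × 0.5000 = 0.1200
d₁ = [ln(320/340) + (0.018 − 0.041 + 0.24²/2)·0.25] / 0.1200 = [-0.0606 + 0.0014] / 0.1200 = -0.4931 ⇒ -0.49
d₂ = d₁ − σ√T = -0.4931 − 0.1200 = -0.6131 ⇒ -0.61
e^(−qT) = e^(−0.041·0.25) = 0.9898;  e^(−rT) = e^(−0.018·0.25) = 0.9955
N(d₁) = N(-0.49) = 0.3121;  N(d₂) = N(-0.61) = 0.2709
C = 320·0.9898·0.3121 − 340·0.9955·0.2709 = 98.8533 − 91.6915 = 7.1618

€7.16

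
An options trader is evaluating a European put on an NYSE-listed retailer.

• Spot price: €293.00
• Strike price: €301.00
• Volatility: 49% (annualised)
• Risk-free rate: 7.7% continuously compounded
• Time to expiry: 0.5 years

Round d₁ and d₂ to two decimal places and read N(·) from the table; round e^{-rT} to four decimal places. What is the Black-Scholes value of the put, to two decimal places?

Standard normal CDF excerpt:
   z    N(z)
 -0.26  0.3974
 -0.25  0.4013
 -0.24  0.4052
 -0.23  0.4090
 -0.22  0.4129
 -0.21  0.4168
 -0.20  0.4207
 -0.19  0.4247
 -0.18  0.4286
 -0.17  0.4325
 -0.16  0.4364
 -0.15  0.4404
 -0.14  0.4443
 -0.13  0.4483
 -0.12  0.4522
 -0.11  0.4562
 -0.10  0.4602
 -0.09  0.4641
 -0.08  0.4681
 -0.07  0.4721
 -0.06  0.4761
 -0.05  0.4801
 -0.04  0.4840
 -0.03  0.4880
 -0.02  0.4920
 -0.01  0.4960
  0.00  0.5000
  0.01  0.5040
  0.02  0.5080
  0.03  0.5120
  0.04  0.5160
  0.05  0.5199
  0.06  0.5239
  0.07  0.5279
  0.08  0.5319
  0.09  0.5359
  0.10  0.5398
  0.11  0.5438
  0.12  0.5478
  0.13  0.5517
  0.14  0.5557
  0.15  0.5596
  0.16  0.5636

T = 0.5;  σ√T = 0.3465
ln(S/K) + (r + σ²/2)T = ln(293/301) + (0.077 + 0.49²/2)·0.5 = -0.0269 + 0.0985 = 0.0716
d₁ = 0.0716 / 0.3465 = 0.2066 which rounds to 0.21
d₂ = d₁ − σ√T = 0.2066 − 0.3465 = -0.1399 which rounds to -0.14
exp(−rT) = exp(−0.077·0.5) = 0.9622
N(−d₂) = N(0.14) = 0.5557;  N(−d₁) = N(-0.21) = 0.4168
P = 301·0.9622·0.5557 − 293·0.4168 = 160.9431 − 122.1224 = 38.8207

€38.82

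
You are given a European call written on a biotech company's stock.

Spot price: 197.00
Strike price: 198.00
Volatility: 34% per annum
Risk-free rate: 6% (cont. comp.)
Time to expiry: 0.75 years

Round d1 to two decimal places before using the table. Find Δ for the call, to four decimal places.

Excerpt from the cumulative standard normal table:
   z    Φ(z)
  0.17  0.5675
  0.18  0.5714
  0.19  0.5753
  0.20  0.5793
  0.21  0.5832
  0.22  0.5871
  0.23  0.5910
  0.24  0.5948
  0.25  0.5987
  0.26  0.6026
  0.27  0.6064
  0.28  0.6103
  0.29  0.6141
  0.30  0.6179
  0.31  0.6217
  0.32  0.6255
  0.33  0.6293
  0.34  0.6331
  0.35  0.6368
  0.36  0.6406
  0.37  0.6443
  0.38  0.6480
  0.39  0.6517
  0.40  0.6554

σ√T = 0.34·√0.75 = 0.2944
d₁ = [ln(197/198) + (0.06 + ½·0.34²)·0.75] / (σ√T) = (-0.0051 + 0.0884) / 0.2944 = 0.2829 ≈ 0.28
N(d₁) = N(0.28) = 0.6103
Δ_call = N(d₁) = 0.6103

0.6103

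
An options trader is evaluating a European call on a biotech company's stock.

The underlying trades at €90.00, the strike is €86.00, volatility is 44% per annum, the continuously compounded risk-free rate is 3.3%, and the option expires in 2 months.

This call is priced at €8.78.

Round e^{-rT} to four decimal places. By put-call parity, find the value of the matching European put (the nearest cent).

€4.31

e^(−rT) = e^(−0.033·0.1667) = 0.9945
Put-call parity: C − P = S − K·e^(−rT) = 90 − 86·0.9945 = 90 − 85.5270 = 4.4730
P = C − (C − P) = 8.78 − (4.4730) = 4.3070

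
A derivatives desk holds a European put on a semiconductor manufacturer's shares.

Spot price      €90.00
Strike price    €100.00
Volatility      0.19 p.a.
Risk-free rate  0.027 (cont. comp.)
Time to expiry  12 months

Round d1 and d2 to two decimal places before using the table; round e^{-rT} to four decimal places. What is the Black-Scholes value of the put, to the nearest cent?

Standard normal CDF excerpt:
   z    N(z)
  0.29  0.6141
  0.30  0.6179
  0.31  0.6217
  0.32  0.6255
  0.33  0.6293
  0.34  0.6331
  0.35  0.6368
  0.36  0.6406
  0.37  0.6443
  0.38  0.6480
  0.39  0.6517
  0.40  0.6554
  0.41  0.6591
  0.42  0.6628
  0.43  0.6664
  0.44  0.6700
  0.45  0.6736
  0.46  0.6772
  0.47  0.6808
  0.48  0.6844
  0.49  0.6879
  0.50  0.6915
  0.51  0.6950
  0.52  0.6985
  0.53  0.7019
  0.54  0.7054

€11.36

σ√T = 0.19 × 1.0000 = 0.1900
d₁ = [ln(90/100) + (0.027 + 0.19²/2)·1] / 0.1900 = [-0.1054 + 0.0450] / 0.1900 = -0.3174 which rounds to -0.32
d₂ = d₁ − σ√T = -0.3174 − 0.1900 = -0.5074 which rounds to -0.51
e^(−rT) = e^(−0.027·1) = 0.9734
N(−d₂) = N(0.51) = 0.6950;  N(−d₁) = N(0.32) = 0.6255
P = 100·0.9734·0.6950 − 90·0.6255 = 67.6513 − 56.2950 = 11.3563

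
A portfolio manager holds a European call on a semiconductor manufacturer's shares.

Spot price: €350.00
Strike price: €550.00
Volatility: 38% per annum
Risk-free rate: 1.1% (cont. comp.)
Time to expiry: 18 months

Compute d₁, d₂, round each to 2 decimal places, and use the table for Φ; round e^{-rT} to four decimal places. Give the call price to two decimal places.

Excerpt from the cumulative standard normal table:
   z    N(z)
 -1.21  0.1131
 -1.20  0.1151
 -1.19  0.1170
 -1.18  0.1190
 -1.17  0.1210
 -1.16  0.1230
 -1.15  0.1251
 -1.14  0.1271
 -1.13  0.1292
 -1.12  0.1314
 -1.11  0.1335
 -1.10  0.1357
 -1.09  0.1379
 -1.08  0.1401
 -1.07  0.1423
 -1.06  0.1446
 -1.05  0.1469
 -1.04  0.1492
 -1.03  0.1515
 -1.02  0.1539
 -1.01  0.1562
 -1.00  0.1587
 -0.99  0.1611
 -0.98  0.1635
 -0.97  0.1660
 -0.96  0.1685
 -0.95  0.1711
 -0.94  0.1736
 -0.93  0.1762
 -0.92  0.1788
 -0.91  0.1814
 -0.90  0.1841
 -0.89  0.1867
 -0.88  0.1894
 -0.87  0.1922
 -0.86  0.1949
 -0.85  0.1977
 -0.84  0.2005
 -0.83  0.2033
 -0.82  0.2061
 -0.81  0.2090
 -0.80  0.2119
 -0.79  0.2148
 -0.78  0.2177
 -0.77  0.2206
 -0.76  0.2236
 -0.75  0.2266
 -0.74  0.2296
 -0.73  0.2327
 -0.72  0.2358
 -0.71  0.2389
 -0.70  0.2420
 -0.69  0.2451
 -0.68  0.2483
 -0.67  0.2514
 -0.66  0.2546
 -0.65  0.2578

σ√T = 0.38·√1.5 = 0.4654
d₁ = [ln(350/550) + (0.011 + 0.38²/2)·1.5] / 0.4654 = [-0.4520 + 0.1248] / 0.4654 = -0.7030 → -0.70
d₂ = d₁ − σ√T = -0.7030 − 0.4654 = -1.1684 → -1.17
exp(−rT) = exp(−0.011·1.5) = 0.9836
N(d₁) = N(-0.70) = 0.2420;  N(d₂) = N(-1.17) = 0.1210
C = 350·0.2420 − 550·0.9836·0.1210 = 84.7000 − 65.4586 = 19.2414

€19.24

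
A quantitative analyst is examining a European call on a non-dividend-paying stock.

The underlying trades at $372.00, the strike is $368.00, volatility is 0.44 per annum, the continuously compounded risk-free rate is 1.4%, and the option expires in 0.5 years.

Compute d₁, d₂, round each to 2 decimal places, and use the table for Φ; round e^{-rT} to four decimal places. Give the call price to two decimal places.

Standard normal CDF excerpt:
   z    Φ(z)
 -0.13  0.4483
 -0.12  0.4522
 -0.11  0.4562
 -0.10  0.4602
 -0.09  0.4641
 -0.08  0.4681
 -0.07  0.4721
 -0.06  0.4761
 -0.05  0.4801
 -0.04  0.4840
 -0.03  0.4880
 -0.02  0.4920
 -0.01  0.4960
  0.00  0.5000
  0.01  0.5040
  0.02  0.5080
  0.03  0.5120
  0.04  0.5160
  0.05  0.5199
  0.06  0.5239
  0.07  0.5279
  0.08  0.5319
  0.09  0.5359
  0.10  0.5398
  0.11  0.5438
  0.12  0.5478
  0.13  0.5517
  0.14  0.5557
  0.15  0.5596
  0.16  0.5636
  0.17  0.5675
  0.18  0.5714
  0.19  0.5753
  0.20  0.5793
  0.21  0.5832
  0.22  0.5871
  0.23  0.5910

$48.78

σ√T = 0.44·√0.5 = 0.3111
d₁ = [ln(372/368) + (0.014 + 0.44²/2)·0.5] / 0.3111 = [0.0108 + 0.0554] / 0.3111 = 0.2128 which rounds to 0.21
d₂ = d₁ − σ√T = 0.2128 − 0.3111 = -0.0983 which rounds to -0.10
exp(−rT) = exp(−0.014·0.5) = 0.9930
C = 372·N(0.21) − 368·0.9930·N(-0.10) = 372·0.5832 − 368·0.9930·0.4602 = 216.9504 − 168.1681 = 48.7823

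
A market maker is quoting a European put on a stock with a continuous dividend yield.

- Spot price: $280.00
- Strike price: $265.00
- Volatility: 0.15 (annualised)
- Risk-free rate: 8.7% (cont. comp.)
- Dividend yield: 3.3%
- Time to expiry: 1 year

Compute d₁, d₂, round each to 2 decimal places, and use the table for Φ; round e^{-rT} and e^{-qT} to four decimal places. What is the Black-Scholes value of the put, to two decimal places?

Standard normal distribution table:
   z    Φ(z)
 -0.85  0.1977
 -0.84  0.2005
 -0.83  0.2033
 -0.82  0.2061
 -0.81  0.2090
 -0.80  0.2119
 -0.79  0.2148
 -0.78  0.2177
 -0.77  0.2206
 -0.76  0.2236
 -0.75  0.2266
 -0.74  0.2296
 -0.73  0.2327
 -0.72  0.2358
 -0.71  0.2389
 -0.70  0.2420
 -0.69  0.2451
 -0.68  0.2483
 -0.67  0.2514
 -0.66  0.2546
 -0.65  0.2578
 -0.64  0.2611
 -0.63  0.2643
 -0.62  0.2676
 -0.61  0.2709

$5.22

T = 1;  σ√T = 0.1500
d₁ = [ln(280/265) + (0.087 − 0.033 + ½·0.15²)·1] / (σ√T) = (0.0551 + 0.0652) / 0.1500 = 0.8021 ≈ 0.80
d₂ = 0.8021 − 0.1500 = 0.6521 ≈ 0.65
exp(−qT) = exp(−0.033·1) = 0.9675;  exp(−rT) = exp(−0.087·1) = 0.9167
P = 265·0.9167·N(-0.65) − 280·0.9675·N(-0.80) = 265·0.9167·0.2578 − 280·0.9675·0.2119 = 62.6262 − 57.4037 = 5.2225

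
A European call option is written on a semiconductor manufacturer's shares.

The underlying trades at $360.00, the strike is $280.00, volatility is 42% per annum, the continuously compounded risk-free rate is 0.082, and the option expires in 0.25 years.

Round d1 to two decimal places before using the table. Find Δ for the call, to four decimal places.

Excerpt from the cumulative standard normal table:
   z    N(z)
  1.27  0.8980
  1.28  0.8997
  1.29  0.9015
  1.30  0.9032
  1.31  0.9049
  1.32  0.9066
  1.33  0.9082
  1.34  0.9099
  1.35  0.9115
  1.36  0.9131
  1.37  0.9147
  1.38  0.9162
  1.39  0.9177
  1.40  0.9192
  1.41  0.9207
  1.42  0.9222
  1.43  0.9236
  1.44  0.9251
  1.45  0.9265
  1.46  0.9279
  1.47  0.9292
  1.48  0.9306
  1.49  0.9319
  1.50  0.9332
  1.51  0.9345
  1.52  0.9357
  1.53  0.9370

0.9192

σ√T = 0.42·√0.25 = 0.2100
ln(S/K) + (r + σ²/2)T = ln(360/280) + (0.082 + 0.42²/2)·0.25 = 0.2513 + 0.0425 = 0.2939
d₁ = 0.2939 / 0.2100 = 1.3994 ≈ 1.40
N(d₁) = N(1.40) = 0.9192
Δ_call = N(d₁) = 0.9192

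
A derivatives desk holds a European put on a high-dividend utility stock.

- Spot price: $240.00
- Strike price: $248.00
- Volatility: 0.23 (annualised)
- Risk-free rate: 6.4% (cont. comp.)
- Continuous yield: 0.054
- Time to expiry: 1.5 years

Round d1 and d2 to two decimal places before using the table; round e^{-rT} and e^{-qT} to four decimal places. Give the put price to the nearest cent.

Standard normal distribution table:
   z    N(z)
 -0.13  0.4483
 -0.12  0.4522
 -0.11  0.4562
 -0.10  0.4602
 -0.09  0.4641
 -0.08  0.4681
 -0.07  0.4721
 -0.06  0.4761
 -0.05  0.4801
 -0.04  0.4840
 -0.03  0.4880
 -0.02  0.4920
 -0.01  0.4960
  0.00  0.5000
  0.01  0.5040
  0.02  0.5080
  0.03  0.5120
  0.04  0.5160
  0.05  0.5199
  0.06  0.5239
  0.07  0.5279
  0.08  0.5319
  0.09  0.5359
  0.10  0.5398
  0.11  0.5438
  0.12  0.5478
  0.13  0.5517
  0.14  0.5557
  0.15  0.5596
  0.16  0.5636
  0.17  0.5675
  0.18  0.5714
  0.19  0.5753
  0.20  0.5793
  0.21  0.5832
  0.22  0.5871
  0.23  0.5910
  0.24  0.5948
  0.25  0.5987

T = 1.5;  σ√T = 0.2817
d₁ = [ln(240/248) + (0.064 − 0.054 + 0.23²/2)·1.5] / 0.2817 = [-0.0328 + 0.0547] / 0.2817 = 0.0777 ≈ 0.08
d₂ = d₁ − σ√T = 0.0777 − 0.2817 = -0.2040 ≈ -0.20
e^(−qT) = e^(−0.054·1.5) = 0.9222;  e^(−rT) = e^(−0.064·1.5) = 0.9085
N(−d₂) = N(0.20) = 0.5793;  N(−d₁) = N(-0.08) = 0.4681
P = 248·0.9085·0.5793 − 240·0.9222·0.4681 = 130.5209 − 103.6036 = 26.9173

$26.92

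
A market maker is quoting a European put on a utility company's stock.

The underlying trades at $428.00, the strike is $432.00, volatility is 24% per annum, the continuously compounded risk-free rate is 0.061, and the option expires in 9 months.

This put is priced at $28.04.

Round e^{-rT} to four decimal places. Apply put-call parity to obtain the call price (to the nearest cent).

e^(−rT) = e^(−0.061·0.75) = 0.9553
Put-call parity: C − P = S − K·e^(−rT) = 428 − 432·0.9553 = 428 − 412.6896 = 15.3104
C = P + (C − P) = 28.04 + (15.3104) = 43.3504

$43.35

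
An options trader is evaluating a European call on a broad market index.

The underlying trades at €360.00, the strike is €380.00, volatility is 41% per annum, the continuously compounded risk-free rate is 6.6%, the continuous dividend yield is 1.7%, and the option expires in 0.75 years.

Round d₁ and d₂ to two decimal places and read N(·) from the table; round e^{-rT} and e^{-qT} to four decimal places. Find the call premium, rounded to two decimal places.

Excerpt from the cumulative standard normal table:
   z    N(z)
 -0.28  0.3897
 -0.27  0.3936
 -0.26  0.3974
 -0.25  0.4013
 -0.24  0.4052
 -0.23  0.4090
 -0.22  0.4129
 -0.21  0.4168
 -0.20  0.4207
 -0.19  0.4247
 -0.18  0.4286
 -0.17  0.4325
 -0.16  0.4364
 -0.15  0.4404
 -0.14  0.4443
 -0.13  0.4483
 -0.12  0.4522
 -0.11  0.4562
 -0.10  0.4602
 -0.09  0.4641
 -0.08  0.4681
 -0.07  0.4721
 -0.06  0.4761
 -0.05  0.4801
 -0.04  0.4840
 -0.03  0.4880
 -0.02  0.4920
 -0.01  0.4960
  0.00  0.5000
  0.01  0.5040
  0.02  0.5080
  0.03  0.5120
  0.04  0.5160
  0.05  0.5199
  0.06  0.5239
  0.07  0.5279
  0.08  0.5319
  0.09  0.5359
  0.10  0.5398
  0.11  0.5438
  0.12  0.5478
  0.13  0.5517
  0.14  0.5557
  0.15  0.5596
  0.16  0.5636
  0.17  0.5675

€48.18

σ√T = 0.41 × 0.8660 = 0.3551
d₁ = [ln(360/380) + (0.066 − 0.017 + ½·0.41²)·0.75] / (σ√T) = (-0.0541 + 0.0998) / 0.3551 = 0.1288 ⇒ 0.13
d₂ = 0.1288 − 0.3551 = -0.2263 ⇒ -0.23
exp(−qT) = exp(−0.017·0.75) = 0.9873;  exp(−rT) = exp(−0.066·0.75) = 0.9517
N(d₁) = N(0.13) = 0.5517;  N(d₂) = N(-0.23) = 0.4090
C = 360·0.9873·0.5517 − 380·0.9517·0.4090 = 196.0896 − 147.9132 = 48.1764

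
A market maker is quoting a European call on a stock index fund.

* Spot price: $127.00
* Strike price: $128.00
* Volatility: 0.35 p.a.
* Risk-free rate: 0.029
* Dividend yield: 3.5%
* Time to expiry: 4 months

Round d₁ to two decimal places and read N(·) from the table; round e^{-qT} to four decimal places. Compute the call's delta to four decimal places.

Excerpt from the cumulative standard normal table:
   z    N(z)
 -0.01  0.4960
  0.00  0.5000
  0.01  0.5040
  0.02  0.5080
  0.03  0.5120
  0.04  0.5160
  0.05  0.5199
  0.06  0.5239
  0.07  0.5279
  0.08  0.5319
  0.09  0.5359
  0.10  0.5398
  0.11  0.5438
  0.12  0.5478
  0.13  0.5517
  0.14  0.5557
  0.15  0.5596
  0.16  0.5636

0.5139

T = 0.3333;  σ√T = 0.2021
d₁ = [ln(127/128) + (0.029 − 0.035 + 0.35²/2)·0.3333] / 0.2021 = [-0.0078 + 0.0184] / 0.2021 = 0.0523 ≈ 0.05
N(d₁) = N(0.05) = 0.5199
Δ_call = e^(−qT)·N(d₁) = 0.9884·0.5199 = 0.5139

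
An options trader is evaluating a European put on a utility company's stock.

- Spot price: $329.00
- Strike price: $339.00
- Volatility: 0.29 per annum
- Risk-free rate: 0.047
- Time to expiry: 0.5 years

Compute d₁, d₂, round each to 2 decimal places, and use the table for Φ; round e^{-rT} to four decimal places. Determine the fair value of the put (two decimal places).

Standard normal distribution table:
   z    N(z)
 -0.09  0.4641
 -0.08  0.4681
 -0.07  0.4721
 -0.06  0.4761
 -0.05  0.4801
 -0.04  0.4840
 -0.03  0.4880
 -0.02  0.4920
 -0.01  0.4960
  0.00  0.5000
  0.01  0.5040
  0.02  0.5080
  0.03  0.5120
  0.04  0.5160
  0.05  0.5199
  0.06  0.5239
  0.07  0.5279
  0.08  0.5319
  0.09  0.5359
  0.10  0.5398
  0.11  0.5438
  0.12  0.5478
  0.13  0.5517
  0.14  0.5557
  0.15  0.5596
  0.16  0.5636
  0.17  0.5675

T = 0.5;  σ√T = 0.2051
d₁ = [ln(329/339) + (0.047 + 0.29²/2)·0.5] / 0.2051 = [-0.0299 + 0.0445] / 0.2051 = 0.0711 ≈ 0.07
d₂ = d₁ − σ√T = 0.0711 − 0.2051 = -0.1339 ≈ -0.13
exp(−rT) = exp(−0.047·0.5) = 0.9768
N(−d₂) = N(0.13) = 0.5517;  N(−d₁) = N(-0.07) = 0.4721
P = 339·0.9768·0.5517 − 329·0.4721 = 182.6873 − 155.3209 = 27.3664

$27.37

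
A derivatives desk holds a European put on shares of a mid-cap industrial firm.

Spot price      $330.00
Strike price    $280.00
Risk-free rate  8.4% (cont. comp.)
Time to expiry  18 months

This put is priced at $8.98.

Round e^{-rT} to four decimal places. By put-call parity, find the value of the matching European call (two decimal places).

exp(−rT) = exp(−0.084·1.5) = 0.8816
Put-call parity: C − P = S − K·e^(−rT) = 330 − 280·0.8816 = 330 − 246.8480 = 83.1520
C = P + (C − P) = 8.98 + (83.1520) = 92.1320

$92.13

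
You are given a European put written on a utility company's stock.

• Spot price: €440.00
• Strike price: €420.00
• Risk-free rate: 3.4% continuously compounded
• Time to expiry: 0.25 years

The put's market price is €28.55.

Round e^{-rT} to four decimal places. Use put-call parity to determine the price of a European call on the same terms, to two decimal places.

€52.12

exp(−rT) = exp(−0.034·0.25) = 0.9915
Put-call parity: C − P = S − K·e^(−rT) = 440 − 420·0.9915 = 440 − 416.4300 = 23.5700
C = P + (C − P) = 28.55 + (23.5700) = 52.1200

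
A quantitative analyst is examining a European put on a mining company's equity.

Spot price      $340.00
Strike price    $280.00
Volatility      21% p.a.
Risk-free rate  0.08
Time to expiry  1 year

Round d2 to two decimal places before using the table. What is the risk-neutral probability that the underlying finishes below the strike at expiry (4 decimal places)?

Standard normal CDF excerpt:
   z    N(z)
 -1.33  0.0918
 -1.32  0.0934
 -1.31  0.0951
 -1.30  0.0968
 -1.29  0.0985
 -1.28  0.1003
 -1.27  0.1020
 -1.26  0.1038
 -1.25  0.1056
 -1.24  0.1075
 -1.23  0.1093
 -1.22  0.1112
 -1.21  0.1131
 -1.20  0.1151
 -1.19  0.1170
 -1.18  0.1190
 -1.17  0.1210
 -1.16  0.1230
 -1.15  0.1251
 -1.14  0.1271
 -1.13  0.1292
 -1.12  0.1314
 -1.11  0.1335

0.1151

T = 1;  σ√T = 0.2100
ln(S/K) + (r + σ²/2)T = ln(340/280) + (0.08 + 0.21²/2)·1 = 0.1942 + 0.1021 = 0.2962
d₁ = 0.2962 / 0.2100 = 1.4105 ⇒ 1.41
d₂ = d₁ − σ√T = 1.4105 − 0.2100 = 1.2005 ⇒ 1.20
Pr(exercise) under Q = N(−d₂) = N(-1.20) = 0.1151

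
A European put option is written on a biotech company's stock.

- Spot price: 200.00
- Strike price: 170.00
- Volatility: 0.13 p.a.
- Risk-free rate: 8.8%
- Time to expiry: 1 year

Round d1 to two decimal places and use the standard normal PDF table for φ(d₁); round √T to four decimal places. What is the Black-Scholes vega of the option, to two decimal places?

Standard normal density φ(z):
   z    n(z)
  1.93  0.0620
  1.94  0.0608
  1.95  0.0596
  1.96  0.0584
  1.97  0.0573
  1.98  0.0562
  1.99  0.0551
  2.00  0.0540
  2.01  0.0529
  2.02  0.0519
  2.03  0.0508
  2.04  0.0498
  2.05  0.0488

T = 1;  σ√T = 0.1300
ln(S/K) + (r + σ²/2)T = ln(200/170) + (0.088 + 0.13²/2)·1 = 0.1625 + 0.0964 = 0.2590
d₁ = 0.2590 / 0.1300 = 1.9921 ⇒ 1.99
√T = √1 = 1.0000
φ(d₁) = φ(1.99) = 0.0551
vega = S·φ(d₁)·√T = 200·0.0551·1.0000 = 11.0200

11.02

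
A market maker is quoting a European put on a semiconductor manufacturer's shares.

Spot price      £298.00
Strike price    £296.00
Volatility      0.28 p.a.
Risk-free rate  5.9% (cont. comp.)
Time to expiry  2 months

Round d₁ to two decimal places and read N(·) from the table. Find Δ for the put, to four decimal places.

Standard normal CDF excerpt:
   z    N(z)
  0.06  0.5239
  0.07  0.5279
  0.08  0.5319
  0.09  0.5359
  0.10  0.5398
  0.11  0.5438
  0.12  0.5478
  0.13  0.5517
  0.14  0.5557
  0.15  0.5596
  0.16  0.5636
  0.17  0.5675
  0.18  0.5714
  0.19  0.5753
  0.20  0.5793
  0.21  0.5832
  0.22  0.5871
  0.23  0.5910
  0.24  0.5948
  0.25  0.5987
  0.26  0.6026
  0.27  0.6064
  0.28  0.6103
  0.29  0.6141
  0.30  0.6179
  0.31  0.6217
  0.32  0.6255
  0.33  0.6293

σ√T = 0.28·√0.1667 = 0.1143
d₁ = [ln(298/296) + (0.059 + 0.28²/2)·0.1667] / 0.1143 = [0.0067 + 0.0164] / 0.1143 = 0.2021 ⇒ 0.20
N(d₁) = N(0.20) = 0.5793
Δ_put = N(d₁) − 1 = 0.5793 − 1 = -0.4207

-0.4207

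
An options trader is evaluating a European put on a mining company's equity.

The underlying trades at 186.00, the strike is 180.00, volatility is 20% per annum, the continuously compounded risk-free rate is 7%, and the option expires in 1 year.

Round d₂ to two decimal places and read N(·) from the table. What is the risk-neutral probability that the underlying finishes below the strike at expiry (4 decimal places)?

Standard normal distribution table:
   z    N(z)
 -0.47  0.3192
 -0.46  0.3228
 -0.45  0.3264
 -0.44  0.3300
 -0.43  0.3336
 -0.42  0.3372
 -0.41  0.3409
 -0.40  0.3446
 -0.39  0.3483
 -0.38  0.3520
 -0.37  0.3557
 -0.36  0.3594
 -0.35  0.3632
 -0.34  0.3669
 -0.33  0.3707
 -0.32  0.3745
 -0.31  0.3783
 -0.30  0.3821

0.3409

T = 1;  σ√T = 0.2000
d₁ = [ln(186/180) + (0.07 + 0.2²/2)·1] / 0.2000 = [0.0328 + 0.0900] / 0.2000 = 0.6139 ≈ 0.61
d₂ = d₁ − σ√T = 0.6139 − 0.2000 = 0.4139 ≈ 0.41
Pr(exercise) under Q = N(−d₂) = N(-0.41) = 0.3409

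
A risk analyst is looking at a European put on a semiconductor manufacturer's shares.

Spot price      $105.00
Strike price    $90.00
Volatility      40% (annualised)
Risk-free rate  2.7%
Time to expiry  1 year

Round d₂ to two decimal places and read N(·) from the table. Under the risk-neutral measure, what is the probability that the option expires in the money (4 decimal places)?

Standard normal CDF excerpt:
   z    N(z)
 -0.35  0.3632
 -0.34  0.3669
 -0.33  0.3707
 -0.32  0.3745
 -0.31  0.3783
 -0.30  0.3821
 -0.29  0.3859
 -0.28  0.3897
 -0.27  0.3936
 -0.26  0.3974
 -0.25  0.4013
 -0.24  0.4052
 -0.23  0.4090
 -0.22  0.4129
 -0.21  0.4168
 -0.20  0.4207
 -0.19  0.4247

0.4013

σ√T = 0.4 × 1.0000 = 0.4000
d₁ = [ln(105/90) + (0.027 + 0.4²/2)·1] / 0.4000 = [0.1542 + 0.1070] / 0.4000 = 0.6529 which rounds to 0.65
d₂ = d₁ − σ√T = 0.6529 − 0.4000 = 0.2529 which rounds to 0.25
Risk-neutral Pr[S_T < K] = N(−d₂) = N(-0.25) = 0.4013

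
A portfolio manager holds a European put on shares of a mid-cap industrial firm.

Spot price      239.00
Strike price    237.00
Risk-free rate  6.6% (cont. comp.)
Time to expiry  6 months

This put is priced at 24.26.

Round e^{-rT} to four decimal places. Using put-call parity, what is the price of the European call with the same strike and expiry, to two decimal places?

e^(−rT) = e^(−0.066·0.5) = 0.9675
Put-call parity: C − P = S − K·e^(−rT) = 239 − 237·0.9675 = 239 − 229.2975 = 9.7025
C = P + (C − P) = 24.26 + (9.7025) = 33.9625

33.96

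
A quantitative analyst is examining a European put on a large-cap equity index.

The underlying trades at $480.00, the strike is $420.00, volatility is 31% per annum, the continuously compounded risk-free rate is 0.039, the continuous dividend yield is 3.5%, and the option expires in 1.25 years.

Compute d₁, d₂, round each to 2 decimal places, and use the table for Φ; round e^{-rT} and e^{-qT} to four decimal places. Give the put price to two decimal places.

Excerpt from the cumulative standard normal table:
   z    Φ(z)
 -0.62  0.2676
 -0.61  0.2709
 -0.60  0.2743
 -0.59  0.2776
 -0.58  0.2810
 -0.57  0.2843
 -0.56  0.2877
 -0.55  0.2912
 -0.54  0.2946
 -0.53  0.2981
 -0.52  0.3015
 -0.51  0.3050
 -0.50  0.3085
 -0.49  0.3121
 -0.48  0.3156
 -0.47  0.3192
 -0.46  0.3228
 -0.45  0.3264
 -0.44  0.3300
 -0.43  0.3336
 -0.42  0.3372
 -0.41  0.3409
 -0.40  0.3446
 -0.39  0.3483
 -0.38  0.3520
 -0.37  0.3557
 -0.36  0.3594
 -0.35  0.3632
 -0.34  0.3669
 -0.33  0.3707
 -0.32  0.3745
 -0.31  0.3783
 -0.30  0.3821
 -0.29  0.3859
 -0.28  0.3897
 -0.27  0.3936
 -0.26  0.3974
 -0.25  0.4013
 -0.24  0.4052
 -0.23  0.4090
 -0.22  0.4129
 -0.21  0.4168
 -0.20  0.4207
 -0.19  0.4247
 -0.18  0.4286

σ√T = 0.31·√1.25 = 0.3466
d₁ = [ln(480/420) + (0.039 − 0.035 + 0.31²/2)·1.25] / 0.3466 = [0.1335 + 0.0651] / 0.3466 = 0.5730 ⇒ 0.57
d₂ = d₁ − σ√T = 0.5730 − 0.3466 = 0.2264 ⇒ 0.23
exp(−qT) = exp(−0.035·1.25) = 0.9572;  exp(−rT) = exp(−0.039·1.25) = 0.9524
N(−d₂) = N(-0.23) = 0.4090;  N(−d₁) = N(-0.57) = 0.2843
P = 420·0.9524·0.4090 − 480·0.9572·0.2843 = 163.6033 − 130.6233 = 32.9799

$32.98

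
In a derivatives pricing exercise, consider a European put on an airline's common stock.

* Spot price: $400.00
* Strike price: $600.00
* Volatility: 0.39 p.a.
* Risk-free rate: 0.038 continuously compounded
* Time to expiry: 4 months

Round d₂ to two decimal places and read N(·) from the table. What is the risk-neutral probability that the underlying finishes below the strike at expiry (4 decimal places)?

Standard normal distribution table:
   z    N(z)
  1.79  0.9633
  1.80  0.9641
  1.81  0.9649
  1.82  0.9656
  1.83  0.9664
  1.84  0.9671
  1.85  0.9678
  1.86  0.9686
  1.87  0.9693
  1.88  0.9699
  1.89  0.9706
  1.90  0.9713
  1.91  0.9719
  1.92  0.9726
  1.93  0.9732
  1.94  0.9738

0.9686

T = 0.3333;  σ√T = 0.2252
ln(S/K) + (r + σ²/2)T = ln(400/600) + (0.038 + 0.39²/2)·0.3333 = -0.4055 + 0.0380 = -0.3674
d₁ = -0.3674 / 0.2252 = -1.6319 ≈ -1.63
d₂ = d₁ − σ√T = -1.6319 − 0.2252 = -1.8571 ≈ -1.86
Pr(exercise) under Q = N(−d₂) = N(1.86) = 0.9686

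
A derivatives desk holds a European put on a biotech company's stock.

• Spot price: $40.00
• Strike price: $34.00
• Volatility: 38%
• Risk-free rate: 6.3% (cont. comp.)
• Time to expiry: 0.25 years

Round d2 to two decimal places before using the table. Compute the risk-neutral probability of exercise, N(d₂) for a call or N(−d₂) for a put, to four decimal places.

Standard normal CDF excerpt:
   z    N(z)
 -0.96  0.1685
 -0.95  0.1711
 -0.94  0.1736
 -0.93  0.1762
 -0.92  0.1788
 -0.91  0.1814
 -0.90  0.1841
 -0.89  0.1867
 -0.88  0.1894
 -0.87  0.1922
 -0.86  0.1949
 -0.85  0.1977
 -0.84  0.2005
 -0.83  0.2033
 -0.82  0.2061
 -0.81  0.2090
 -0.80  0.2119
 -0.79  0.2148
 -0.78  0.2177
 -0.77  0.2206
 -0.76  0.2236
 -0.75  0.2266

T = 0.25;  σ√T = 0.1900
d₁ = [ln(40/34) + (0.063 + 0.38²/2)·0.25] / 0.1900 = [0.1625 + 0.0338] / 0.1900 = 1.0333 ≈ 1.03
d₂ = d₁ − σ√T = 1.0333 − 0.1900 = 0.8433 ≈ 0.84
Risk-neutral Pr[S_T < K] = N(−d₂) = N(-0.84) = 0.2005

0.2005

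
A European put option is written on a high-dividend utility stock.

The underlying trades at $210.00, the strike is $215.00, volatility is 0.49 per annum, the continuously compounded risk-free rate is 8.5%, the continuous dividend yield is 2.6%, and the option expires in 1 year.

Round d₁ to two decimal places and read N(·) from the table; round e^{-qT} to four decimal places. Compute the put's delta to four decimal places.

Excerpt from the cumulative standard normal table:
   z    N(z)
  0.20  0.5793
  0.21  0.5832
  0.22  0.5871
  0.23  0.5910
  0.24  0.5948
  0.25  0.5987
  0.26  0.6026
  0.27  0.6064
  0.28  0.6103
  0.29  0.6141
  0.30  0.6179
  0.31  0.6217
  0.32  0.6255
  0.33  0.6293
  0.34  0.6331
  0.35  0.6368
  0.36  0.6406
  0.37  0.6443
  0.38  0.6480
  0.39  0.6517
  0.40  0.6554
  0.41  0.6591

-0.3649

σ√T = 0.49 × 1.0000 = 0.4900
d₁ = [ln(210/215) + (0.085 − 0.026 + 0.49²/2)·1] / 0.4900 = [-0.0235 + 0.1790] / 0.4900 = 0.3174 ≈ 0.32
N(d₁) = N(0.32) = 0.6255
Δ_put = exp(−qT)·(N(d₁) − 1) = 0.9743·(0.6255 − 1) = -0.3649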